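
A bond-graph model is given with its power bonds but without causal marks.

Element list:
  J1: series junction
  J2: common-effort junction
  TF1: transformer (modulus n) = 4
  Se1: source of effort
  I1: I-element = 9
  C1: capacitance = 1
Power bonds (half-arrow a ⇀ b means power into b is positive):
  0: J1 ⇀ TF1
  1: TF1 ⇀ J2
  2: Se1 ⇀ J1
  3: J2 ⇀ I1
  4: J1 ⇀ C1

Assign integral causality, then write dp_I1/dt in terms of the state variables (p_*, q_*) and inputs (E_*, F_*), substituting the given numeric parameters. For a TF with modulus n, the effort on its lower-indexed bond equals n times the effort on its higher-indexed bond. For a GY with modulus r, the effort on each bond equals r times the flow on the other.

dp_I1/dt = E_Se1/4 - q_C1/4

#2 |J1  (Se1: effort source, stroke at far end)
#3 |I1  (I1 integral (f out))
#1 |J2  (J2 needs exactly one e-in)
#0 |TF1  (TF1: transformer flips bond 1)
#4 |J1  (1-jn J1 has f-setter on 0)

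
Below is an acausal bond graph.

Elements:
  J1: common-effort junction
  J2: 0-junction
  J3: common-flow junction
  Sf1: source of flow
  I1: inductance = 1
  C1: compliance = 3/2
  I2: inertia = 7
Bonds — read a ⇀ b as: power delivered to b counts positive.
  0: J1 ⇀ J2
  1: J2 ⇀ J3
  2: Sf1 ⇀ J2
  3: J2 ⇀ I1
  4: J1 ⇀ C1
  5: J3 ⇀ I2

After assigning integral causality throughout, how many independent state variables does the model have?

3  (C1, I1, I2 all integral)

β2 |Sf1  (Sf1: flow source, stroke at near end)
β3 |I1  (I1 integral (f out))
β4 |J1  (C1 outputs effort q/C1)
β0 |J2  (0-jn J1 has e-setter on 4)
β1 |J3  (0-jn J2 has e-setter on 0)
β5 |I2  (J3 needs exactly one f-in)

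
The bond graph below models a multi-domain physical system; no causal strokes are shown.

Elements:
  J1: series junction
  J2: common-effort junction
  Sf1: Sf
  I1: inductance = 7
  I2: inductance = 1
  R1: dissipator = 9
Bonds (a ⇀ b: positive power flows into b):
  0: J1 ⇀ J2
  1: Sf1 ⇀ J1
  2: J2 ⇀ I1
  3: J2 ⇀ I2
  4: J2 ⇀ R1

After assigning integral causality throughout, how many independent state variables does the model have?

β1 →Sf1  (Sf1 (Sf) sets flow on bond)
β0 →J1  (1-jn J1 has f-setter on 1)
β2 →I1  (I1 integral (f out))
β3 →I2  (I2 integral (f out))
β4 →J2  (only one effort-in slot at J2)

2  (I1, I2 all integral)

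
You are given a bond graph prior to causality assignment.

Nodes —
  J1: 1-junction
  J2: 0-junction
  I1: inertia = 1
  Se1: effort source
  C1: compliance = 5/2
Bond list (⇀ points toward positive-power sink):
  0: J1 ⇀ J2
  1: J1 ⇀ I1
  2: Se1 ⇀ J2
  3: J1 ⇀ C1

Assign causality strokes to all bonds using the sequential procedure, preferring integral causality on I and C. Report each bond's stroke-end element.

bond 0 →J1
bond 1 →I1
bond 2 →J2
bond 3 →J1

#2 stroke→J2  (Se1 fixes effort; stroke away)
#0 stroke→J1  (0-jn J2 has e-setter on 2)
#1 stroke→I1  (I1 outputs flow p/I1)
#3 stroke→J1  (common-f at J1 fixed by 1)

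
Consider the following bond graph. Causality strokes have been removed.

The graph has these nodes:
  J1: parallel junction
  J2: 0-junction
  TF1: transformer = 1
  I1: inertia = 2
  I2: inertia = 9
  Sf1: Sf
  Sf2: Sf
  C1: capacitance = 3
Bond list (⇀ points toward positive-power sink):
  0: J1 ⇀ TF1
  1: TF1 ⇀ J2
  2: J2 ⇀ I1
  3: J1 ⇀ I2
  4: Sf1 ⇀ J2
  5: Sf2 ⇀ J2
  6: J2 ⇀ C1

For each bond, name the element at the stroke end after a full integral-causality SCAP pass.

bond 0 |J1
bond 1 |TF1
bond 2 |I1
bond 3 |I2
bond 4 |Sf1
bond 5 |Sf2
bond 6 |J2

#4 stroke at Sf1  (Sf1 (Sf) sets flow on bond)
#5 stroke at Sf2  (source Sf2 imposes f)
#2 stroke at I1  (prefer integral on I1)
#3 stroke at I2  (I2: I, integral causality)
#0 stroke at J1  (only one effort-in slot at J1)
#1 stroke at TF1  (TF1: transformer flips bond 0)
#6 stroke at J2  (only one effort-in slot at J2)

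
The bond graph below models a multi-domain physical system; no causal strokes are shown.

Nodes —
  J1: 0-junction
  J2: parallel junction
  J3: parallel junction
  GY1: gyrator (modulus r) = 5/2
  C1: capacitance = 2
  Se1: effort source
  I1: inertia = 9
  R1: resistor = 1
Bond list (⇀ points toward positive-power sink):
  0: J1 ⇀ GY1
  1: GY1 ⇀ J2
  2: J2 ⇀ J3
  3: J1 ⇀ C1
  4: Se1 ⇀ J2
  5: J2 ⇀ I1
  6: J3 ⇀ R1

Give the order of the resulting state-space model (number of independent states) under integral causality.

2  (C1, I1 all integral)

#4 stroke→J2  (source Se1 imposes e)
#1 stroke→GY1  (common-e at J2 fixed by 4)
#2 stroke→J3  (J2: bond 4 brought effort, rest push out)
#5 stroke→I1  (J2 effort already set via bond 4)
#6 stroke→R1  (J3 effort already set via bond 2)
#0 stroke→GY1  (GY1 both-in/both-out from 1)
#3 stroke→J1  (closing 0-jn rule on J1)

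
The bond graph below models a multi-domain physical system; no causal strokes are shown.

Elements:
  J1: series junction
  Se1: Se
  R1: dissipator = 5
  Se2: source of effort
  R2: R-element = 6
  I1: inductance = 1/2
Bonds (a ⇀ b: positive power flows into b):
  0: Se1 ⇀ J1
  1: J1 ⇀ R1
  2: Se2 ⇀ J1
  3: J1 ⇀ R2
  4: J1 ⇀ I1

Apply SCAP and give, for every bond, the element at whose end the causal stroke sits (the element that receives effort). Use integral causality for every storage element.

β0 stroke→J1
β1 stroke→J1
β2 stroke→J1
β3 stroke→J1
β4 stroke→I1

b0 →J1  (Se1 (Se) sets effort on bond)
b2 →J1  (Se2 fixes effort; stroke away)
b4 →I1  (prefer integral on I1)
b1 →J1  (J1 flow already set via bond 4)
b3 →J1  (J1: bond 4 brought flow, rest push out)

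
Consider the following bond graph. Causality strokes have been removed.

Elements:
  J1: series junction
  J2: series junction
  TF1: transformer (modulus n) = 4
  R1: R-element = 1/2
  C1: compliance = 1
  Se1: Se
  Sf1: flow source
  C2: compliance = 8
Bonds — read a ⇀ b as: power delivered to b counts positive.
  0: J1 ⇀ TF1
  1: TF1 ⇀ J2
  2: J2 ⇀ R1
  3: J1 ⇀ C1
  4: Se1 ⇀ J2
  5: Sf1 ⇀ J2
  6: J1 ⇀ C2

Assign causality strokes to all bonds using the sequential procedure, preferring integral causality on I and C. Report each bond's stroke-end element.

#0 stroke at TF1
#1 stroke at J2
#2 stroke at J2
#3 stroke at J1
#4 stroke at J2
#5 stroke at Sf1
#6 stroke at J1

β4 →J2  (Se1: effort source, stroke at far end)
β5 →Sf1  (Sf1 fixes flow; stroke at Sf1)
β1 →J2  (common-f at J2 fixed by 5)
β2 →J2  (J2 flow already set via bond 5)
β0 →TF1  (TF TF1: opposite of bond 1)
β3 →J1  (1-jn J1 has f-setter on 0)
β6 →J1  (J1: bond 0 brought flow, rest push out)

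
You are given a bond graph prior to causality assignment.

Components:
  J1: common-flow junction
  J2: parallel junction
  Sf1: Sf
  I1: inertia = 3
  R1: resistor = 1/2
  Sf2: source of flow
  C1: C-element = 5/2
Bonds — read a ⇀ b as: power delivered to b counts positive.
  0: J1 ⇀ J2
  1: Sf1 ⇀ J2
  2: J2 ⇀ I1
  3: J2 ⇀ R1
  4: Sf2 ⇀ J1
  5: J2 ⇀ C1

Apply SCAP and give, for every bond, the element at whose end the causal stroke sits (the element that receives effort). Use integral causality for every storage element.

β1 |Sf1  (Sf1 (Sf) sets flow on bond)
β4 |Sf2  (Sf2 (Sf) sets flow on bond)
β0 |J1  (J1: bond 4 brought flow, rest push out)
β2 |I1  (I1 outputs flow p/I1)
β5 |J2  (C1: C, integral causality)
β3 |R1  (J2 effort already set via bond 5)

b0 stroke→J1
b1 stroke→Sf1
b2 stroke→I1
b3 stroke→R1
b4 stroke→Sf2
b5 stroke→J2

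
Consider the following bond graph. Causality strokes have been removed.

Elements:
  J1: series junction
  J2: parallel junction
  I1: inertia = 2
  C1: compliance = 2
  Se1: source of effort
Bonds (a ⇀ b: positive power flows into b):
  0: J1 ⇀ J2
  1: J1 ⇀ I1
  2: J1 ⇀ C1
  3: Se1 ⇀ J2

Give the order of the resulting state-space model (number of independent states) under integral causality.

2  (C1, I1 all integral)

β3 stroke→J2  (source Se1 imposes e)
β0 stroke→J1  (common-e at J2 fixed by 3)
β1 stroke→I1  (prefer integral on I1)
β2 stroke→J1  (J1: bond 1 brought flow, rest push out)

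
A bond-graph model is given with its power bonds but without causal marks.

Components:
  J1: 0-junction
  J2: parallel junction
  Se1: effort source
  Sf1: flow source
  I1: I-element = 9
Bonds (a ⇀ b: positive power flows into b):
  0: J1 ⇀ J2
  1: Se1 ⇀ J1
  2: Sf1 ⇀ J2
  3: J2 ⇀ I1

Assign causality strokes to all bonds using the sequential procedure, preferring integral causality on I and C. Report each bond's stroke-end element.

b0 |J2
b1 |J1
b2 |Sf1
b3 |I1

β1 stroke at J1  (Se1: effort source, stroke at far end)
β2 stroke at Sf1  (Sf1 fixes flow; stroke at Sf1)
β0 stroke at J2  (J1: bond 1 brought effort, rest push out)
β3 stroke at I1  (J2: bond 0 brought effort, rest push out)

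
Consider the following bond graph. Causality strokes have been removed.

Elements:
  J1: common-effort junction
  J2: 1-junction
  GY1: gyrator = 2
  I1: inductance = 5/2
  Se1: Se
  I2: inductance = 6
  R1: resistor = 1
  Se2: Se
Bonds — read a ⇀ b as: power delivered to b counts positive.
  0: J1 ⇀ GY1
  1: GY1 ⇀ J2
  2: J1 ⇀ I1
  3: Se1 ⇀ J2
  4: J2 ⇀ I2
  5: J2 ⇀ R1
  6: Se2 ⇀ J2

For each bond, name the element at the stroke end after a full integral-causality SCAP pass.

b0 stroke→J1
b1 stroke→J2
b2 stroke→I1
b3 stroke→J2
b4 stroke→I2
b5 stroke→J2
b6 stroke→J2

b3 →J2  (source Se1 imposes e)
b6 →J2  (Se2 (Se) sets effort on bond)
b2 →I1  (I1 integral (f out))
b0 →J1  (closing 0-jn rule on J1)
b1 →J2  (GY GY1: same side as bond 0)
b4 →I2  (I2 outputs flow p/I2)
b5 →J2  (J2 flow already set via bond 4)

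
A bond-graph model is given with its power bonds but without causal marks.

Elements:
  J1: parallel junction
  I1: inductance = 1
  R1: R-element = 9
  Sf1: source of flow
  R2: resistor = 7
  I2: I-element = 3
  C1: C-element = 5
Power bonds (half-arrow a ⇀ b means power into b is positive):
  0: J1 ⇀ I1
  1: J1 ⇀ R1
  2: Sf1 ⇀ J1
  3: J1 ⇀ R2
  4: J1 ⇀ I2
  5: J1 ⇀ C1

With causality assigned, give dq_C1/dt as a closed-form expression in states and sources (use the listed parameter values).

b2 stroke at Sf1  (Sf1 (Sf) sets flow on bond)
b0 stroke at I1  (prefer integral on I1)
b4 stroke at I2  (I2 outputs flow p/I2)
b5 stroke at J1  (C1 outputs effort q/C1)
b1 stroke at R1  (J1 effort already set via bond 5)
b3 stroke at R2  (0-jn J1 has e-setter on 5)

dq_C1/dt = F_Sf1 - p_I1 - p_I2/3 - 16*q_C1/315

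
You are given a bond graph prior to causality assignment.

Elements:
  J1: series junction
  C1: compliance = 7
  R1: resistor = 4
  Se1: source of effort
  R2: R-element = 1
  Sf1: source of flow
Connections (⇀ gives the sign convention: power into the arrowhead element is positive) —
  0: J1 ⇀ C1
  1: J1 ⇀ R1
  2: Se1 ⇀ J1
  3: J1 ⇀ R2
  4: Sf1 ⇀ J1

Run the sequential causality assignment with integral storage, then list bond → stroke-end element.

b0 stroke→J1
b1 stroke→J1
b2 stroke→J1
b3 stroke→J1
b4 stroke→Sf1

#2 stroke→J1  (Se1 (Se) sets effort on bond)
#4 stroke→Sf1  (Sf1 fixes flow; stroke at Sf1)
#0 stroke→J1  (J1: bond 4 brought flow, rest push out)
#1 stroke→J1  (1-jn J1 has f-setter on 4)
#3 stroke→J1  (J1: bond 4 brought flow, rest push out)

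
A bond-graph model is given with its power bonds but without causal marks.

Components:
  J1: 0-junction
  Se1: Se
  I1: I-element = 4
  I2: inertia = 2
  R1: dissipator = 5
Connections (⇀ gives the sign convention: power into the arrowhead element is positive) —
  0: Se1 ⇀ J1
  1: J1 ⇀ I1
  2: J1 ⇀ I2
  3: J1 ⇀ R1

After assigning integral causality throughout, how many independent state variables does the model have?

2  (I1, I2 all integral)

bond 0 →J1  (Se1 fixes effort; stroke away)
bond 1 →I1  (J1 effort already set via bond 0)
bond 2 →I2  (J1: bond 0 brought effort, rest push out)
bond 3 →R1  (J1: bond 0 brought effort, rest push out)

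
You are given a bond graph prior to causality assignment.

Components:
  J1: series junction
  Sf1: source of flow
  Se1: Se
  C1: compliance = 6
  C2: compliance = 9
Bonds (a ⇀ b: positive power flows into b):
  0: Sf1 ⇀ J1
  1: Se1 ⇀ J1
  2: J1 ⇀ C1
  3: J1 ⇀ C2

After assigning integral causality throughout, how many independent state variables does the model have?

2  (C1, C2 all integral)

#0 stroke→Sf1  (Sf1: flow source, stroke at near end)
#1 stroke→J1  (Se1: effort source, stroke at far end)
#2 stroke→J1  (J1 flow already set via bond 0)
#3 stroke→J1  (J1: bond 0 brought flow, rest push out)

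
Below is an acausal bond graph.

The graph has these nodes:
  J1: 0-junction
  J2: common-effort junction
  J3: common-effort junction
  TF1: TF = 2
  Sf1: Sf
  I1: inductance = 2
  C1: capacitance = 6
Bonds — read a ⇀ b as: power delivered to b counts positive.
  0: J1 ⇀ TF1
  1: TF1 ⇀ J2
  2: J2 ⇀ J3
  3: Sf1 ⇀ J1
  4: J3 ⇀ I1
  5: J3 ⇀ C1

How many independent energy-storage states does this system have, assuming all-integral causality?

2  (C1, I1 all integral)

b3 stroke→Sf1  (Sf1 (Sf) sets flow on bond)
b0 stroke→J1  (J1: last free bond brings effort in)
b1 stroke→TF1  (TF1: transformer flips bond 0)
b2 stroke→J2  (J2 needs exactly one e-in)
b4 stroke→I1  (I1 integral (f out))
b5 stroke→J3  (closing 0-jn rule on J3)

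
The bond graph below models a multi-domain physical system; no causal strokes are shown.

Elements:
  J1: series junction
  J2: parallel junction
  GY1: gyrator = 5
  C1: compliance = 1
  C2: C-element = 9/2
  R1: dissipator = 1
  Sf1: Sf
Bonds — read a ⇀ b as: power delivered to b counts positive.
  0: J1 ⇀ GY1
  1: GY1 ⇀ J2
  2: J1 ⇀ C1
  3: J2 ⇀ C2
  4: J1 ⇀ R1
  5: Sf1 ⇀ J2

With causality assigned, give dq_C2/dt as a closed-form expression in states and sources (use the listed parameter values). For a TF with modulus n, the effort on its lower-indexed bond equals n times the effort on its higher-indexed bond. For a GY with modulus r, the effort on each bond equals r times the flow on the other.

β5 stroke at Sf1  (Sf1 fixes flow; stroke at Sf1)
β2 stroke at J1  (C1: C, integral causality)
β3 stroke at J2  (C2 outputs effort q/C2)
β1 stroke at GY1  (J2: bond 3 brought effort, rest push out)
β0 stroke at GY1  (GY1 both-in/both-out from 1)
β4 stroke at J1  (1-jn J1 has f-setter on 0)

dq_C2/dt = F_Sf1 - q_C1/5 - 2*q_C2/225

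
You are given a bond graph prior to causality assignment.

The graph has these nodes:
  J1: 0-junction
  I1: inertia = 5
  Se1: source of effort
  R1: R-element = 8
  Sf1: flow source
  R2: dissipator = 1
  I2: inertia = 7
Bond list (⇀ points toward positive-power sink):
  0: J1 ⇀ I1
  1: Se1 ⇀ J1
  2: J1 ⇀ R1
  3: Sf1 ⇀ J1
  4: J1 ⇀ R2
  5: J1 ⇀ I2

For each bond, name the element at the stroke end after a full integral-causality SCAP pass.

b0 |I1
b1 |J1
b2 |R1
b3 |Sf1
b4 |R2
b5 |I2

bond 1 |J1  (Se1 fixes effort; stroke away)
bond 3 |Sf1  (Sf1 (Sf) sets flow on bond)
bond 0 |I1  (J1 effort already set via bond 1)
bond 2 |R1  (common-e at J1 fixed by 1)
bond 4 |R2  (common-e at J1 fixed by 1)
bond 5 |I2  (common-e at J1 fixed by 1)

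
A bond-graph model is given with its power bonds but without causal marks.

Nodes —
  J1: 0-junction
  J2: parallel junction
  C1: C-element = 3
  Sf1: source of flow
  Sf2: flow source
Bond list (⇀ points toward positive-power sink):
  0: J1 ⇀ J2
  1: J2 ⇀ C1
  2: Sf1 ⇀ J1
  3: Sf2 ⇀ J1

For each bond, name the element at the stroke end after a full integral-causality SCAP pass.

#2 →Sf1  (Sf1 fixes flow; stroke at Sf1)
#3 →Sf2  (Sf2 fixes flow; stroke at Sf2)
#0 →J1  (closing 0-jn rule on J1)
#1 →J2  (J2 needs exactly one e-in)

b0 stroke at J1
b1 stroke at J2
b2 stroke at Sf1
b3 stroke at Sf2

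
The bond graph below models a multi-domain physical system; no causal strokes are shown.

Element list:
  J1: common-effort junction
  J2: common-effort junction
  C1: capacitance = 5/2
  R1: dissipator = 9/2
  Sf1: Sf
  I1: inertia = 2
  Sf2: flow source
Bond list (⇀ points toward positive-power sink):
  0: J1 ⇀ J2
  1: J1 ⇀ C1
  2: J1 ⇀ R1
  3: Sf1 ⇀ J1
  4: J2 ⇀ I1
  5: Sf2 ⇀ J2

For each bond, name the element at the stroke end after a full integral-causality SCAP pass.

bond 3 |Sf1  (Sf1: flow source, stroke at near end)
bond 5 |Sf2  (Sf2 (Sf) sets flow on bond)
bond 1 |J1  (prefer integral on C1)
bond 0 |J2  (J1: bond 1 brought effort, rest push out)
bond 2 |R1  (common-e at J1 fixed by 1)
bond 4 |I1  (common-e at J2 fixed by 0)

b0 stroke→J2
b1 stroke→J1
b2 stroke→R1
b3 stroke→Sf1
b4 stroke→I1
b5 stroke→Sf2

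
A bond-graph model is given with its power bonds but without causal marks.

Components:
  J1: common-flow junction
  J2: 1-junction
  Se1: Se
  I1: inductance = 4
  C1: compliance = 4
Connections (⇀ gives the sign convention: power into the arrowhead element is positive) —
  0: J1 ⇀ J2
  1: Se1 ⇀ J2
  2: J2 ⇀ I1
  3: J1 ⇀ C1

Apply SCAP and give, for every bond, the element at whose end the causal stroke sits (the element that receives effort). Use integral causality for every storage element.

bond 0 stroke at J2
bond 1 stroke at J2
bond 2 stroke at I1
bond 3 stroke at J1

b1 |J2  (Se1 (Se) sets effort on bond)
b2 |I1  (I1: I, integral causality)
b0 |J2  (J2 flow already set via bond 2)
b3 |J1  (J1: bond 0 brought flow, rest push out)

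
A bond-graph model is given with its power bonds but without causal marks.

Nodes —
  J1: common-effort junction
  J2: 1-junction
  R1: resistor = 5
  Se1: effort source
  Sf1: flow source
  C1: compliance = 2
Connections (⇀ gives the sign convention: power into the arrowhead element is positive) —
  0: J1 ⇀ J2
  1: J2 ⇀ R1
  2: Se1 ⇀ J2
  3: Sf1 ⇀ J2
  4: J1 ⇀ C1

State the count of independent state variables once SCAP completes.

1  (C1 all integral)

β2 →J2  (Se1 fixes effort; stroke away)
β3 →Sf1  (Sf1 fixes flow; stroke at Sf1)
β0 →J2  (1-jn J2 has f-setter on 3)
β1 →J2  (J2 flow already set via bond 3)
β4 →J1  (J1: last free bond brings effort in)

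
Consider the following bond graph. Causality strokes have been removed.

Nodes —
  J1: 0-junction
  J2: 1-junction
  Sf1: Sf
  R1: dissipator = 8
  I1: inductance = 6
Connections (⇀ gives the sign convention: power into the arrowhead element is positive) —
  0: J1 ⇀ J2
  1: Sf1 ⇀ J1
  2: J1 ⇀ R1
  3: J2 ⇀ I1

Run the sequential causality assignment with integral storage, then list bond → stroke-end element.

bond 0 →J2
bond 1 →Sf1
bond 2 →J1
bond 3 →I1

bond 1 stroke→Sf1  (Sf1 fixes flow; stroke at Sf1)
bond 3 stroke→I1  (I1: I, integral causality)
bond 0 stroke→J2  (J2 flow already set via bond 3)
bond 2 stroke→J1  (J1: last free bond brings effort in)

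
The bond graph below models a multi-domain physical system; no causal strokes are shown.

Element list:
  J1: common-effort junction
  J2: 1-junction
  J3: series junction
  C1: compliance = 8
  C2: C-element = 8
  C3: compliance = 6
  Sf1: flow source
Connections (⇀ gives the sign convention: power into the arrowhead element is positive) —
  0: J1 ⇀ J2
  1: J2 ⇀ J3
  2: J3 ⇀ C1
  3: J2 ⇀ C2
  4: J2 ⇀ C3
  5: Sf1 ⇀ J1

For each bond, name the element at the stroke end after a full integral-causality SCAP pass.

bond 5 stroke at Sf1  (Sf1 (Sf) sets flow on bond)
bond 0 stroke at J1  (J1: last free bond brings effort in)
bond 1 stroke at J2  (J2 flow already set via bond 0)
bond 3 stroke at J2  (common-f at J2 fixed by 0)
bond 4 stroke at J2  (1-jn J2 has f-setter on 0)
bond 2 stroke at J3  (J3 flow already set via bond 1)

#0 |J1
#1 |J2
#2 |J3
#3 |J2
#4 |J2
#5 |Sf1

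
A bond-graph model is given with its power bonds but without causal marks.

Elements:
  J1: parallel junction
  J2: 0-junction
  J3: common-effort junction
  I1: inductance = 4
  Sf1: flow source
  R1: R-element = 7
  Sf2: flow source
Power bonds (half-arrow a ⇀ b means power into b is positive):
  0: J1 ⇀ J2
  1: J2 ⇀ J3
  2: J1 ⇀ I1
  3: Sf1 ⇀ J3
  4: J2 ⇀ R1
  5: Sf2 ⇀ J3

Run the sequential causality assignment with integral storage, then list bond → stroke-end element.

#0 →J1
#1 →J3
#2 →I1
#3 →Sf1
#4 →J2
#5 →Sf2

b3 |Sf1  (source Sf1 imposes f)
b5 |Sf2  (source Sf2 imposes f)
b1 |J3  (J3: last free bond brings effort in)
b2 |I1  (I1 outputs flow p/I1)
b0 |J1  (J1 needs exactly one e-in)
b4 |J2  (J2: last free bond brings effort in)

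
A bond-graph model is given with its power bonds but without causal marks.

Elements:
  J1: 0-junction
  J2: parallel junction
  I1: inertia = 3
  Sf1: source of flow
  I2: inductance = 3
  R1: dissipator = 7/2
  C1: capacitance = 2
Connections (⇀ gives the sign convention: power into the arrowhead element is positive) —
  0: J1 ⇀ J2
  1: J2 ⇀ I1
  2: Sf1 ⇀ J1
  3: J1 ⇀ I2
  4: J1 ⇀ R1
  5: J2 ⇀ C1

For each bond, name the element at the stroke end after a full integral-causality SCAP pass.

#0 →J1
#1 →I1
#2 →Sf1
#3 →I2
#4 →R1
#5 →J2

β2 stroke at Sf1  (Sf1: flow source, stroke at near end)
β1 stroke at I1  (I1: I, integral causality)
β3 stroke at I2  (I2 integral (f out))
β5 stroke at J2  (C1: C, integral causality)
β0 stroke at J1  (J2: bond 5 brought effort, rest push out)
β4 stroke at R1  (J1: bond 0 brought effort, rest push out)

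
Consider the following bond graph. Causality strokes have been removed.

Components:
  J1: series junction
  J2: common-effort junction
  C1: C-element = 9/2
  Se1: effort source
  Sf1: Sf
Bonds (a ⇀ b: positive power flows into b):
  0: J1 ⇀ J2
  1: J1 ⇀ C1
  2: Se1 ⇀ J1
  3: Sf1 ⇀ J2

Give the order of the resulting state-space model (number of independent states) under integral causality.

b2 stroke at J1  (source Se1 imposes e)
b3 stroke at Sf1  (Sf1: flow source, stroke at near end)
b0 stroke at J2  (J2: last free bond brings effort in)
b1 stroke at J1  (J1 flow already set via bond 0)

1  (C1 all integral)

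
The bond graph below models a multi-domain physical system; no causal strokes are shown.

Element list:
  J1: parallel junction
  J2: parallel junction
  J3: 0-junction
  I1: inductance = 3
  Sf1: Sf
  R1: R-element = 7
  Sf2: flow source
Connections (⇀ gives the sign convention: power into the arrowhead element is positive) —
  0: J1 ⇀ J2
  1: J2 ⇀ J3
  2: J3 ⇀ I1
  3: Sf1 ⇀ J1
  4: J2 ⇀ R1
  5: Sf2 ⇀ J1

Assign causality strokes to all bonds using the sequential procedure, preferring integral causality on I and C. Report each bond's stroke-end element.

β3 |Sf1  (Sf1 fixes flow; stroke at Sf1)
β5 |Sf2  (Sf2 fixes flow; stroke at Sf2)
β0 |J1  (only one effort-in slot at J1)
β2 |I1  (I1 outputs flow p/I1)
β1 |J3  (J3 needs exactly one e-in)
β4 |J2  (J2: last free bond brings effort in)

#0 stroke→J1
#1 stroke→J3
#2 stroke→I1
#3 stroke→Sf1
#4 stroke→J2
#5 stroke→Sf2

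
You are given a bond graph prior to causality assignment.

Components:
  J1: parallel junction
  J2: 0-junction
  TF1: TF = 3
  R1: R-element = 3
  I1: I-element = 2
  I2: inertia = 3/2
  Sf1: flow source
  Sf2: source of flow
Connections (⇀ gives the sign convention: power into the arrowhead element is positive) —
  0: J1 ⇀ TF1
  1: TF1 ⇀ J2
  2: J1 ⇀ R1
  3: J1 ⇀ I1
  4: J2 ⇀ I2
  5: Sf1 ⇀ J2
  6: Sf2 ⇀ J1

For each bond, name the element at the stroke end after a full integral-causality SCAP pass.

b5 →Sf1  (Sf1 (Sf) sets flow on bond)
b6 →Sf2  (Sf2 (Sf) sets flow on bond)
b3 →I1  (prefer integral on I1)
b4 →I2  (I2 integral (f out))
b1 →J2  (only one effort-in slot at J2)
b0 →TF1  (TF1 one-in-one-out from 1)
b2 →J1  (closing 0-jn rule on J1)

#0 stroke→TF1
#1 stroke→J2
#2 stroke→J1
#3 stroke→I1
#4 stroke→I2
#5 stroke→Sf1
#6 stroke→Sf2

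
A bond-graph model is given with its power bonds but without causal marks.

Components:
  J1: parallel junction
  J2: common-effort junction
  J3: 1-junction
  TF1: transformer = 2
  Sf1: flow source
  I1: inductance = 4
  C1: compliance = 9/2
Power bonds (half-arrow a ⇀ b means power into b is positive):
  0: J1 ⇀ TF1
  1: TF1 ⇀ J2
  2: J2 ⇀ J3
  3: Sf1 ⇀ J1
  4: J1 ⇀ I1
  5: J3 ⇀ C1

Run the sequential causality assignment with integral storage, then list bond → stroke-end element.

#0 |J1
#1 |TF1
#2 |J2
#3 |Sf1
#4 |I1
#5 |J3

β3 |Sf1  (Sf1 fixes flow; stroke at Sf1)
β4 |I1  (I1: I, integral causality)
β0 |J1  (J1 needs exactly one e-in)
β1 |TF1  (TF1 one-in-one-out from 0)
β2 |J2  (only one effort-in slot at J2)
β5 |J3  (J3: bond 2 brought flow, rest push out)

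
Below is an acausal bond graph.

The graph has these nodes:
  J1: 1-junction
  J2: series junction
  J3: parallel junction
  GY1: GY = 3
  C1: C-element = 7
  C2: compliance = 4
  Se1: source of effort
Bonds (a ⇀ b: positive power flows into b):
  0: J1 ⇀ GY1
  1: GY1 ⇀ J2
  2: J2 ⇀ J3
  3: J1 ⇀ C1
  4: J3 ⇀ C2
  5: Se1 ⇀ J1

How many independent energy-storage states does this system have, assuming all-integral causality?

2  (C1, C2 all integral)

β5 |J1  (Se1 fixes effort; stroke away)
β3 |J1  (C1 integral (e out))
β0 |GY1  (closing 1-jn rule on J1)
β1 |GY1  (GY1: gyrator matches bond 0)
β2 |J2  (common-f at J2 fixed by 1)
β4 |J3  (closing 0-jn rule on J3)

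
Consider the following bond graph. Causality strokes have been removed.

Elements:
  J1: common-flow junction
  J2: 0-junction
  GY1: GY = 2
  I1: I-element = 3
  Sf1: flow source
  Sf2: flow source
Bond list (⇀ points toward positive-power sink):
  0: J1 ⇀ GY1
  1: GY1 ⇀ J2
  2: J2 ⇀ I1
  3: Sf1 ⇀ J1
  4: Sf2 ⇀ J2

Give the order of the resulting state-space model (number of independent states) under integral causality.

β3 →Sf1  (Sf1 (Sf) sets flow on bond)
β4 →Sf2  (source Sf2 imposes f)
β0 →J1  (common-f at J1 fixed by 3)
β1 →J2  (through GY1, causality inverts; strokes same side of GY1)
β2 →I1  (J2: bond 1 brought effort, rest push out)

1  (I1 all integral)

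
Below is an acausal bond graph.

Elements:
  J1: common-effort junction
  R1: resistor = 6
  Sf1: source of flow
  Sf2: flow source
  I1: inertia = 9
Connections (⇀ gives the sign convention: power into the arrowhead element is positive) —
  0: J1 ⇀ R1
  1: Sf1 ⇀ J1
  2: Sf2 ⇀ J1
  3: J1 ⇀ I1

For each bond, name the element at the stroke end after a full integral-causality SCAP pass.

b0 stroke at J1
b1 stroke at Sf1
b2 stroke at Sf2
b3 stroke at I1

#1 stroke→Sf1  (Sf1 (Sf) sets flow on bond)
#2 stroke→Sf2  (source Sf2 imposes f)
#3 stroke→I1  (prefer integral on I1)
#0 stroke→J1  (only one effort-in slot at J1)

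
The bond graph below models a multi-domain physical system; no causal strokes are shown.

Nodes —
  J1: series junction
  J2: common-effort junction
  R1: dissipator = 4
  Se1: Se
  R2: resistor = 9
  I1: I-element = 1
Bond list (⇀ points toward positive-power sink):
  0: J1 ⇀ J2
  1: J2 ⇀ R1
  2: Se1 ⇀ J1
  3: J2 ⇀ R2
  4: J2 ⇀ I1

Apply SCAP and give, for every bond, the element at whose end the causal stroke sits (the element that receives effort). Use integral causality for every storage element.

β2 stroke at J1  (Se1: effort source, stroke at far end)
β0 stroke at J2  (J1: last free bond brings flow in)
β1 stroke at R1  (J2 effort already set via bond 0)
β3 stroke at R2  (J2 effort already set via bond 0)
β4 stroke at I1  (0-jn J2 has e-setter on 0)

b0 |J2
b1 |R1
b2 |J1
b3 |R2
b4 |I1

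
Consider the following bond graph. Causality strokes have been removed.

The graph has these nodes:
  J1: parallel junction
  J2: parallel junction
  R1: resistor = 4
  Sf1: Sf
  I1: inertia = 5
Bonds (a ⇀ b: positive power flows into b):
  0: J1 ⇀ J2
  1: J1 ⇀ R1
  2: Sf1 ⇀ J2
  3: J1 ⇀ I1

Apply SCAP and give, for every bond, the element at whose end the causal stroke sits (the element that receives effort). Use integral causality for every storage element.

β2 stroke at Sf1  (Sf1 fixes flow; stroke at Sf1)
β0 stroke at J2  (closing 0-jn rule on J2)
β3 stroke at I1  (I1 integral (f out))
β1 stroke at J1  (J1: last free bond brings effort in)

β0 |J2
β1 |J1
β2 |Sf1
β3 |I1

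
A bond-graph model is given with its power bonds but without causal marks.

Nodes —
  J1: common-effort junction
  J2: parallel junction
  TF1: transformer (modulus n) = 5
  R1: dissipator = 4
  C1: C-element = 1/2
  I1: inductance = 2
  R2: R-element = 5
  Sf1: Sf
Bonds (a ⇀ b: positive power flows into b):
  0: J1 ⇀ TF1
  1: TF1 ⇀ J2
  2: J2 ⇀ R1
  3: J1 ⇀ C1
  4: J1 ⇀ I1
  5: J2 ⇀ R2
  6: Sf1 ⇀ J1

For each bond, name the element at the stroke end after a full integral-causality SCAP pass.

β6 →Sf1  (Sf1 fixes flow; stroke at Sf1)
β3 →J1  (C1 outputs effort q/C1)
β0 →TF1  (J1 effort already set via bond 3)
β4 →I1  (J1: bond 3 brought effort, rest push out)
β1 →J2  (through TF1, causality passes straight; one stroke at TF1)
β2 →R1  (common-e at J2 fixed by 1)
β5 →R2  (J2: bond 1 brought effort, rest push out)

β0 stroke→TF1
β1 stroke→J2
β2 stroke→R1
β3 stroke→J1
β4 stroke→I1
β5 stroke→R2
β6 stroke→Sf1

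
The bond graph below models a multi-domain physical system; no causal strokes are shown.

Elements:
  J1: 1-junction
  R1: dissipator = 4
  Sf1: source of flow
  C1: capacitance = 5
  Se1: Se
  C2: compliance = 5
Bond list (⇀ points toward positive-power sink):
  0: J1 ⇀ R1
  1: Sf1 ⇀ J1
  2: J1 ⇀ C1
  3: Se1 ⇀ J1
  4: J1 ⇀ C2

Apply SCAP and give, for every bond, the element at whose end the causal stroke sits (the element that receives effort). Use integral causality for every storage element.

#0 stroke at J1
#1 stroke at Sf1
#2 stroke at J1
#3 stroke at J1
#4 stroke at J1

β1 |Sf1  (Sf1: flow source, stroke at near end)
β3 |J1  (source Se1 imposes e)
β0 |J1  (1-jn J1 has f-setter on 1)
β2 |J1  (1-jn J1 has f-setter on 1)
β4 |J1  (J1 flow already set via bond 1)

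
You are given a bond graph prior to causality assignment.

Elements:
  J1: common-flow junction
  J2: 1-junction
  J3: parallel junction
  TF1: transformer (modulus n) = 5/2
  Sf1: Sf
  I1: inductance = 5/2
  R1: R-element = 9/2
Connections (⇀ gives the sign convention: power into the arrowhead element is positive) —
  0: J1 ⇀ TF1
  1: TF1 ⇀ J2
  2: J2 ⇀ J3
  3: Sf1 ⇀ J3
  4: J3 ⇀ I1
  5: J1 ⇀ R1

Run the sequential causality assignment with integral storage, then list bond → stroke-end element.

#3 |Sf1  (Sf1 (Sf) sets flow on bond)
#4 |I1  (I1: I, integral causality)
#2 |J3  (J3: last free bond brings effort in)
#1 |J2  (1-jn J2 has f-setter on 2)
#0 |TF1  (TF TF1: opposite of bond 1)
#5 |J1  (J1: bond 0 brought flow, rest push out)

β0 |TF1
β1 |J2
β2 |J3
β3 |Sf1
β4 |I1
β5 |J1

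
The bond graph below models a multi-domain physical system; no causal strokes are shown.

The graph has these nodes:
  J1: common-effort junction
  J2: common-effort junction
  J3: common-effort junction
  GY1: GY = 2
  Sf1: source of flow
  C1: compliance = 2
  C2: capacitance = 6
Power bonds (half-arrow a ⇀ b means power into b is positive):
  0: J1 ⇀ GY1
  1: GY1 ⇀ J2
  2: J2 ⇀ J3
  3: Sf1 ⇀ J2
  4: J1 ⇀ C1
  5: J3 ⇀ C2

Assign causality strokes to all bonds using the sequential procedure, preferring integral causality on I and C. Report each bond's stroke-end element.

β3 →Sf1  (source Sf1 imposes f)
β4 →J1  (C1 outputs effort q/C1)
β0 →GY1  (J1: bond 4 brought effort, rest push out)
β1 →GY1  (GY GY1: same side as bond 0)
β2 →J2  (J2 needs exactly one e-in)
β5 →J3  (only one effort-in slot at J3)

b0 |GY1
b1 |GY1
b2 |J2
b3 |Sf1
b4 |J1
b5 |J3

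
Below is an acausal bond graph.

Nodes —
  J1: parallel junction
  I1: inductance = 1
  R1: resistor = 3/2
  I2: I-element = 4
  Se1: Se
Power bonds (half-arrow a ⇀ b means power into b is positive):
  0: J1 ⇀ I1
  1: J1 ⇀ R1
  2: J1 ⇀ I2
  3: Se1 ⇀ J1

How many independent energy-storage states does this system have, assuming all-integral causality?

2  (I1, I2 all integral)

#3 stroke at J1  (Se1 fixes effort; stroke away)
#0 stroke at I1  (J1: bond 3 brought effort, rest push out)
#1 stroke at R1  (J1 effort already set via bond 3)
#2 stroke at I2  (J1 effort already set via bond 3)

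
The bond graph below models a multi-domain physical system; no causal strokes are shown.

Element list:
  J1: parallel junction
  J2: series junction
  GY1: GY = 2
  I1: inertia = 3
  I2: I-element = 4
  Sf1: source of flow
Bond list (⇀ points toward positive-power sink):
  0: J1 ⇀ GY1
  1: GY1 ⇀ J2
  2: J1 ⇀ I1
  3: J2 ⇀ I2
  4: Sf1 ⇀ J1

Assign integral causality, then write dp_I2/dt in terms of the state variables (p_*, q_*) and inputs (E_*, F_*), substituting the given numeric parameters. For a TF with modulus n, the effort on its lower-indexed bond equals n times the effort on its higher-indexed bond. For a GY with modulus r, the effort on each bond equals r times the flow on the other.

bond 4 stroke at Sf1  (Sf1 (Sf) sets flow on bond)
bond 2 stroke at I1  (I1 integral (f out))
bond 0 stroke at J1  (only one effort-in slot at J1)
bond 1 stroke at J2  (through GY1, causality inverts; strokes same side of GY1)
bond 3 stroke at I2  (J2 needs exactly one f-in)

dp_I2/dt = 2*F_Sf1 - 2*p_I1/3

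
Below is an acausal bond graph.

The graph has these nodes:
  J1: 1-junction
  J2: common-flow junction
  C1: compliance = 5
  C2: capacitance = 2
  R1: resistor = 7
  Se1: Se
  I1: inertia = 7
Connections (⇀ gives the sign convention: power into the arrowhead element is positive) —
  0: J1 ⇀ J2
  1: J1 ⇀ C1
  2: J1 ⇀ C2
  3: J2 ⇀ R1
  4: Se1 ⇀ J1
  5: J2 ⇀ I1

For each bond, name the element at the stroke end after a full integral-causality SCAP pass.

β0 |J2
β1 |J1
β2 |J1
β3 |J2
β4 |J1
β5 |I1

b4 |J1  (source Se1 imposes e)
b1 |J1  (C1: C, integral causality)
b2 |J1  (C2 integral (e out))
b0 |J2  (J1 needs exactly one f-in)
b5 |I1  (I1: I, integral causality)
b3 |J2  (J2 flow already set via bond 5)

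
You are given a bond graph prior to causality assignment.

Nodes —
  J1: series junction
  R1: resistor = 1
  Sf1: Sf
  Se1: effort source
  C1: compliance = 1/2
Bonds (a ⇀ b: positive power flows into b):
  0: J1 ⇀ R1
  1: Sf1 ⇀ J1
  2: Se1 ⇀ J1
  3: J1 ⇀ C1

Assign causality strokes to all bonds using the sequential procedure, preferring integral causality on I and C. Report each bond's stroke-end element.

#1 stroke→Sf1  (Sf1: flow source, stroke at near end)
#2 stroke→J1  (source Se1 imposes e)
#0 stroke→J1  (J1: bond 1 brought flow, rest push out)
#3 stroke→J1  (J1: bond 1 brought flow, rest push out)

bond 0 stroke→J1
bond 1 stroke→Sf1
bond 2 stroke→J1
bond 3 stroke→J1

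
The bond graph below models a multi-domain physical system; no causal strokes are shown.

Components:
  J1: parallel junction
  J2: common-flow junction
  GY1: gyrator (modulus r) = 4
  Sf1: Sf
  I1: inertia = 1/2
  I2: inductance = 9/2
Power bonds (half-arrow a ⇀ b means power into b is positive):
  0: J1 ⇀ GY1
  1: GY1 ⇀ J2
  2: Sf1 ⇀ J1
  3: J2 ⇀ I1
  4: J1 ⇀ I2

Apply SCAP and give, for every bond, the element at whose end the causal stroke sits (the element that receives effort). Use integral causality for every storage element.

#2 →Sf1  (Sf1 fixes flow; stroke at Sf1)
#3 →I1  (I1 outputs flow p/I1)
#1 →J2  (J2 flow already set via bond 3)
#0 →J1  (GY GY1: same side as bond 1)
#4 →I2  (J1 effort already set via bond 0)

bond 0 →J1
bond 1 →J2
bond 2 →Sf1
bond 3 →I1
bond 4 →I2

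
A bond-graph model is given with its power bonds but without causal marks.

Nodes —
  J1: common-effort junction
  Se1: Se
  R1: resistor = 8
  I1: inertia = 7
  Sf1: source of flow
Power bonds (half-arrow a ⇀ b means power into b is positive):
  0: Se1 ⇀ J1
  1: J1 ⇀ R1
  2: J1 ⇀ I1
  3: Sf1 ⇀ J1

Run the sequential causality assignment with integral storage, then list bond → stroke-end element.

β0 stroke at J1  (Se1 fixes effort; stroke away)
β3 stroke at Sf1  (Sf1: flow source, stroke at near end)
β1 stroke at R1  (0-jn J1 has e-setter on 0)
β2 stroke at I1  (0-jn J1 has e-setter on 0)

b0 →J1
b1 →R1
b2 →I1
b3 →Sf1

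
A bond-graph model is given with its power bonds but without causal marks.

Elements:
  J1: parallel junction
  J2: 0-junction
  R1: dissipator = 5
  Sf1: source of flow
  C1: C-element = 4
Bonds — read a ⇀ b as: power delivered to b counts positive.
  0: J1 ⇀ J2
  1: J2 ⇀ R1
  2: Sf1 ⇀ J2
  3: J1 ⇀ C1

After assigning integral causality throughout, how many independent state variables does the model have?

β2 stroke at Sf1  (Sf1 (Sf) sets flow on bond)
β3 stroke at J1  (C1 outputs effort q/C1)
β0 stroke at J2  (J1 effort already set via bond 3)
β1 stroke at R1  (common-e at J2 fixed by 0)

1  (C1 all integral)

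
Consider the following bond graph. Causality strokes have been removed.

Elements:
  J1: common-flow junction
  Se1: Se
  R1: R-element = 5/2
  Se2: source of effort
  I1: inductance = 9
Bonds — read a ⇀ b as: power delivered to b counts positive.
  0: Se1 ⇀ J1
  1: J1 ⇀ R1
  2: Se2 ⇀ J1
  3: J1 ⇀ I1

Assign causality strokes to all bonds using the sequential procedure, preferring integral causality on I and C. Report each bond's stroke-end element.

#0 |J1
#1 |J1
#2 |J1
#3 |I1

bond 0 stroke at J1  (Se1 (Se) sets effort on bond)
bond 2 stroke at J1  (source Se2 imposes e)
bond 3 stroke at I1  (I1 integral (f out))
bond 1 stroke at J1  (J1 flow already set via bond 3)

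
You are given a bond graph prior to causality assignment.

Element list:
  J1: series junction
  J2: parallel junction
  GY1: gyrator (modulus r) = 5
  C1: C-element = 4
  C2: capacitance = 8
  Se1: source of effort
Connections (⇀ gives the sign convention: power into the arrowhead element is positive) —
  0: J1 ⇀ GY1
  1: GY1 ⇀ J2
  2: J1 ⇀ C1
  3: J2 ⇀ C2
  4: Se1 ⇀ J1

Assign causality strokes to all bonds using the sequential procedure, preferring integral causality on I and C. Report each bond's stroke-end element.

bond 0 stroke→GY1
bond 1 stroke→GY1
bond 2 stroke→J1
bond 3 stroke→J2
bond 4 stroke→J1

bond 4 →J1  (Se1: effort source, stroke at far end)
bond 2 →J1  (C1 integral (e out))
bond 0 →GY1  (J1: last free bond brings flow in)
bond 1 →GY1  (GY1: gyrator matches bond 0)
bond 3 →J2  (closing 0-jn rule on J2)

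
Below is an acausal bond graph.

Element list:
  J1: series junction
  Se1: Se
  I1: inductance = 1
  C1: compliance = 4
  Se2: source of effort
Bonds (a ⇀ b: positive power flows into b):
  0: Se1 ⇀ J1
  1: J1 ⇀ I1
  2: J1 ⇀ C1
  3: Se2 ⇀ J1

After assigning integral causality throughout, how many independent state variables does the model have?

2  (C1, I1 all integral)

#0 stroke→J1  (Se1 fixes effort; stroke away)
#3 stroke→J1  (Se2 fixes effort; stroke away)
#1 stroke→I1  (I1 integral (f out))
#2 stroke→J1  (1-jn J1 has f-setter on 1)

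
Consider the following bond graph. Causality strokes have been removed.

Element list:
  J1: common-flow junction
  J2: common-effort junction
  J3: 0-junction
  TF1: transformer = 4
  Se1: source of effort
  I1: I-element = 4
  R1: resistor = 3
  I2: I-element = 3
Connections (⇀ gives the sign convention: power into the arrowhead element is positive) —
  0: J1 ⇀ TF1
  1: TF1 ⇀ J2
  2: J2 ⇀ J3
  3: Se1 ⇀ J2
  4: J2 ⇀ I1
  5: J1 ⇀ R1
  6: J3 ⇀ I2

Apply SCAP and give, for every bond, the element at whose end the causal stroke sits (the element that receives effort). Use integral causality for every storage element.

b3 →J2  (Se1: effort source, stroke at far end)
b1 →TF1  (J2: bond 3 brought effort, rest push out)
b2 →J3  (J2 effort already set via bond 3)
b4 →I1  (0-jn J2 has e-setter on 3)
b6 →I2  (J3 effort already set via bond 2)
b0 →J1  (TF1 one-in-one-out from 1)
b5 →R1  (closing 1-jn rule on J1)

bond 0 |J1
bond 1 |TF1
bond 2 |J3
bond 3 |J2
bond 4 |I1
bond 5 |R1
bond 6 |I2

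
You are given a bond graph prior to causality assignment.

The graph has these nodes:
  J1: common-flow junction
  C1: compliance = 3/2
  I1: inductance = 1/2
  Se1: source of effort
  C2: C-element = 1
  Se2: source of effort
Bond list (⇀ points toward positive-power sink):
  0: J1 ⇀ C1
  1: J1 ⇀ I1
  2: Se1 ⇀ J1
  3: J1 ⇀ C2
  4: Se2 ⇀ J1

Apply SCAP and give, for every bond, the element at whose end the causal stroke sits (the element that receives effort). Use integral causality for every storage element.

#0 |J1
#1 |I1
#2 |J1
#3 |J1
#4 |J1

b2 stroke at J1  (Se1: effort source, stroke at far end)
b4 stroke at J1  (Se2 (Se) sets effort on bond)
b0 stroke at J1  (C1: C, integral causality)
b1 stroke at I1  (prefer integral on I1)
b3 stroke at J1  (J1: bond 1 brought flow, rest push out)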